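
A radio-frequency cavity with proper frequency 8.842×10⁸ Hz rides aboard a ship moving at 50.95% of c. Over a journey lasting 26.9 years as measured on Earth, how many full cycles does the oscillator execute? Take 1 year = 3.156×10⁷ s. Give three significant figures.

β = 0.5095; γ = 1/√(1 − 0.5095²) = 1/√0.7404 = 1.162
The oscillator's own cycle count is N = f × τ where τ is the proper time on the ship. τ = Δt/γ = 26.9/1.162 = 23.15 years = 7.305×10⁸ s.
N = 8.842×10⁸ × 7.305×10⁸ = 6.459×10¹⁷.

N = 6.46×10¹⁷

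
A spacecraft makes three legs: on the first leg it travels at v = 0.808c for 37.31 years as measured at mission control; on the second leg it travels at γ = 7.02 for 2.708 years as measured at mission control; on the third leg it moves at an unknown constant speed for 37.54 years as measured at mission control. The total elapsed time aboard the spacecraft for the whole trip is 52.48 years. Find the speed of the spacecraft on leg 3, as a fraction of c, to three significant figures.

Leg 1: γ = 1/√(1 − 0.808²) = 1/√0.3471 = 1.697; τ_1 = 37.31/1.697 = 21.98 years.
Leg 2: γ = 7.02; τ_2 = 2.708/7.020 = 0.3858 years.
Leg 3: speed unknown; τ_3 = 37.54/γ_3.
Total proper time: 21.98 + 0.3858 + τ_3 = 52.48, so τ_3 = 52.48 − 22.37 = 30.11 years.
γ_3 = 37.54/30.11 = 1.247; β = √(1 − 1/γ²) = √0.3566.

β = 0.597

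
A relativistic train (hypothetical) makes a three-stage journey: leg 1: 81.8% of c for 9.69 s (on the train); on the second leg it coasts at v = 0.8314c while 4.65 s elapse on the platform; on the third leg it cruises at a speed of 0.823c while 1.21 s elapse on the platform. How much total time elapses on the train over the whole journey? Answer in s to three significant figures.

Leg 1: 9.69 s is already measured on the train.
Leg 2: γ = 1/√(1 − 0.8314²) = 1/√0.3088 = 1.800; τ_2 = 4.65/1.800 = 2.584 s.
Leg 3: γ = 1/√(1 − 0.823²) = 1/√0.3227 = 1.760; τ_3 = 1.21/1.760 = 0.6873 s.
Total: 9.690 + 2.584 + 0.6873 s.

τ = 13.0 s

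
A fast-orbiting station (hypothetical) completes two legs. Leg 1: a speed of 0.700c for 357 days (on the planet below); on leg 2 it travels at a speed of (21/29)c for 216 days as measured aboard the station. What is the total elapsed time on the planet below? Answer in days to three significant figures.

Δt = 670 days

Leg 1: 357 days is already measured on the planet below.
Leg 2: γ = 1/√(1 − (21/29)²) = 29/20 = 1.450; Δt_2 = 1.450 × 216 = 313.2 days.
Total: 357.0 + 313.2 days.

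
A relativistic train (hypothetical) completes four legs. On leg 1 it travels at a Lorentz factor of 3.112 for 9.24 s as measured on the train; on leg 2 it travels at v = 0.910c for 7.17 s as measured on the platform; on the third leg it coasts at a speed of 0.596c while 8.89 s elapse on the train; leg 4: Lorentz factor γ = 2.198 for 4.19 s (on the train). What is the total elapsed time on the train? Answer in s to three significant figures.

Leg 1: 9.24 s is already measured on the train.
Leg 2: γ = 1/√(1 − 0.910²) = 1/√0.1719 = 2.412; τ_2 = 7.17/2.412 = 2.973 s.
Leg 3: 8.89 s is already measured on the train.
Leg 4: 4.19 s is already measured on the train.
Total: 9.240 + 2.973 + 8.890 + 4.190 s.

τ = 25.3 s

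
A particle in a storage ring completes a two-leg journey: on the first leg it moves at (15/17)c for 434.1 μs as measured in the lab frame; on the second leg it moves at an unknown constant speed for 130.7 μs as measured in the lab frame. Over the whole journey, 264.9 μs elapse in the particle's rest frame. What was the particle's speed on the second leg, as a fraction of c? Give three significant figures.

β = 0.886

Leg 1: γ = 1/√(1 − (15/17)²) = 17/8 = 2.125; τ_1 = 434.1/2.125 = 204.3 μs.
Leg 2: speed unknown; τ_2 = 130.7/γ_2.
Total proper time: 204.3 + τ_2 = 264.9, so τ_2 = 264.9 − 204.3 = 60.62 μs.
γ_2 = 130.7/60.62 = 2.156; β = √(1 − 1/γ²) = √0.7849.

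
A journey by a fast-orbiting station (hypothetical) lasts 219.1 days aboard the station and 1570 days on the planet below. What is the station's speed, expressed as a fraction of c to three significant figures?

β = 0.990

The proper time is measured aboard the station (both events occur at the station's location); Δt is measured on the planet below. γ = Δt/τ = 1570/219.1 = 7.166.
β = √(1 − 1/γ²) = √(1 − 0.01948) = √0.9805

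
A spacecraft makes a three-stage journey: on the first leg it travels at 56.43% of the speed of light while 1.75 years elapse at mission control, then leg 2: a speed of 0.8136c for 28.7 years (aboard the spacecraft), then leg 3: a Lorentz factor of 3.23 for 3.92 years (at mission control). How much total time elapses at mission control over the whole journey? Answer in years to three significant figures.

Δt = 55.0 years

Leg 1: 1.75 years is already measured at mission control.
Leg 2: γ = 1/√(1 − 0.8136²) = 1/√0.3381 = 1.720; Δt_2 = 1.720 × 28.7 = 49.36 years.
Leg 3: 3.92 years is already measured at mission control.
Total: 1.750 + 49.36 + 3.920 years.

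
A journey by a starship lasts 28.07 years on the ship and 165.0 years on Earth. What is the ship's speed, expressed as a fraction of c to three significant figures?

v = 0.985c

The proper time is measured on the ship (both events occur at the ship's location); Δt is measured on Earth. γ = Δt/τ = 165.0/28.07 = 5.878.
β = √(1 − 1/γ²) = √(1 − 0.02894) = √0.9711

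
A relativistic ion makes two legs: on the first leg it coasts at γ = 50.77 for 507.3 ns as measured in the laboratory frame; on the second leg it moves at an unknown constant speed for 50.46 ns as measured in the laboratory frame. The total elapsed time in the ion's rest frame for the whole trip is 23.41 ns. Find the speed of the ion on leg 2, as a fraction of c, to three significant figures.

Leg 1: γ = 50.77; τ_1 = 507.3/50.77 = 9.992 ns.
Leg 2: speed unknown; τ_2 = 50.46/γ_2.
Total proper time: 9.992 + τ_2 = 23.41, so τ_2 = 23.41 − 9.992 = 13.42 ns.
γ_2 = 50.46/13.42 = 3.761; β = √(1 − 1/γ²) = √0.9293.

β = 0.964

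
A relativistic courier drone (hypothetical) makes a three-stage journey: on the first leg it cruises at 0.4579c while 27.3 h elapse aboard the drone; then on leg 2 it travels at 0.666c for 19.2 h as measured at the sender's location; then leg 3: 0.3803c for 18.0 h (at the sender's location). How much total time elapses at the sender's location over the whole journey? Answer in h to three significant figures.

Leg 1: γ = 1/√(1 − 0.4579²) = 1/√0.7903 = 1.125; Δt_1 = 1.125 × 27.3 = 30.71 h.
Leg 2: 19.2 h is already measured at the sender's location.
Leg 3: 18.0 h is already measured at the sender's location.
Total: 30.71 + 19.20 + 18.00 h.

Δt = 67.9 h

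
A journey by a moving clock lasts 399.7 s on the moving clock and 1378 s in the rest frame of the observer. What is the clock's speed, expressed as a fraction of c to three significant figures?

The proper time is measured on the moving clock (both events occur at the clock's location); Δt is measured in the rest frame of the observer. γ = Δt/τ = 1378/399.7 = 3.448.
β = √(1 − 1/γ²) = √(1 − 0.08413) = √0.9159

β = 0.957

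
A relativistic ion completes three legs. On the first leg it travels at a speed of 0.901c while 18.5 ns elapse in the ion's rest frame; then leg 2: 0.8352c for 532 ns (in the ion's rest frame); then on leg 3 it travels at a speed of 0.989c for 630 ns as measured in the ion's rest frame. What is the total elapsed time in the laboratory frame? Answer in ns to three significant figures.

Leg 1: γ = 1/√(1 − 0.901²) = 1/√0.1882 = 2.305; Δt_1 = 2.305 × 18.5 = 42.64 ns.
Leg 2: γ = 1/√(1 − 0.8352²) = 1/√0.3024 = 1.818; Δt_2 = 1.818 × 532 = 967.4 ns.
Leg 3: γ = 1/√(1 − 0.989²) = 1/√0.02188 = 6.761; Δt_3 = 6.761 × 630 = 4259 ns.
Total: 42.64 + 967.4 + 4259 ns.

Δt = 5270 ns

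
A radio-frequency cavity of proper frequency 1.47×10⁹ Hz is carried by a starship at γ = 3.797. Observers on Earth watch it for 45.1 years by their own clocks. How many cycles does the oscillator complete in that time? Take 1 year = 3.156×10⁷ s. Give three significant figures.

N = 5.51×10¹⁷

γ = 3.797
During 45.1 years of lab time, the oscillator's proper time advances by τ = Δt/γ = 45.1/3.797 = 11.88 years = 3.749×10⁸ s.
N = f × τ = 1.47×10⁹ × 3.749×10⁸ = 5.510×10¹⁷.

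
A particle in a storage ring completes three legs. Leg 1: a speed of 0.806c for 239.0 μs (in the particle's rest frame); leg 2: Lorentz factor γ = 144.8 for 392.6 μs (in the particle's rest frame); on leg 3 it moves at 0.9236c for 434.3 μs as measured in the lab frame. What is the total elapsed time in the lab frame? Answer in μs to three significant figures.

Leg 1: γ = 1/√(1 − 0.806²) = 1/√0.3504 = 1.689; Δt_1 = 1.689 × 239.0 = 403.8 μs.
Leg 2: γ = 144.8; Δt_2 = 144.8 × 392.6 = 5.685×10⁴ μs.
Leg 3: 434.3 μs is already measured in the lab frame.
Total: 403.8 + 5.685×10⁴ + 434.3 μs.

Δt = 5.77×10⁴ μs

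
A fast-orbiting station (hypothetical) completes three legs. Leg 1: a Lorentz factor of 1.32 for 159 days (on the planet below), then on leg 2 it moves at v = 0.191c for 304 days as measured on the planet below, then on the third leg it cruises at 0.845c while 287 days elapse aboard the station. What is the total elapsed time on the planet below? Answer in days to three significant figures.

Leg 1: 159 days is already measured on the planet below.
Leg 2: 304 days is already measured on the planet below.
Leg 3: γ = 1/√(1 − 0.845²) = 1/√0.2860 = 1.870; Δt_3 = 1.870 × 287 = 536.7 days.
Total: 159.0 + 304.0 + 536.7 days.

Δt = 1000 days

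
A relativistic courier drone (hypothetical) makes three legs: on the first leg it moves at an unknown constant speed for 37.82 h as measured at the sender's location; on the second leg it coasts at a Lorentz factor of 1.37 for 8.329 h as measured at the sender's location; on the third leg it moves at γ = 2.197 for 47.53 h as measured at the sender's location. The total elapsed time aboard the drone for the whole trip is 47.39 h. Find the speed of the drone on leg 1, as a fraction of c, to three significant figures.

β = 0.854

Leg 1: speed unknown; τ_1 = 37.82/γ_1.
Leg 2: γ = 1.37; τ_2 = 8.329/1.370 = 6.080 h.
Leg 3: γ = 2.197; τ_3 = 47.53/2.197 = 21.63 h.
Total proper time: τ_1 + 6.080 + 21.63 = 47.39, so τ_1 = 47.39 − 27.71 = 19.68 h.
γ_1 = 37.82/19.68 = 1.922; β = √(1 − 1/γ²) = √0.7293.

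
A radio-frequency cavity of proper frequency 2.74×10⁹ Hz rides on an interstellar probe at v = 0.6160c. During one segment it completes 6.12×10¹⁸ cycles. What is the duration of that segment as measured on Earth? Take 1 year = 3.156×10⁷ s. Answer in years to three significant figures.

γ = 1/√(1 − 0.6160²) = 1/√0.6205 = 1.269
Proper time for N cycles: τ = N/f = 6.12×10¹⁸/(2.74×10⁹) = 2.234×10⁹ s = 70.77 years.
Lab-frame duration Δt = γτ = 1.269 × 70.77 = 89.84 years.

Δt = 89.8 years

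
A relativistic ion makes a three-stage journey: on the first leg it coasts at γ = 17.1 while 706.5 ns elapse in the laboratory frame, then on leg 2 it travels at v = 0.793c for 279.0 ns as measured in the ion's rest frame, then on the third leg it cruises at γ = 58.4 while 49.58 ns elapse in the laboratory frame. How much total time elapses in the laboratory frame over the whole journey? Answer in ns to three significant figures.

Leg 1: 706.5 ns is already measured in the laboratory frame.
Leg 2: γ = 1/√(1 − 0.793²) = 1/√0.3712 = 1.641; Δt_2 = 1.641 × 279.0 = 458.0 ns.
Leg 3: 49.58 ns is already measured in the laboratory frame.
Total: 706.5 + 458.0 + 49.58 ns.

Δt = 1210 ns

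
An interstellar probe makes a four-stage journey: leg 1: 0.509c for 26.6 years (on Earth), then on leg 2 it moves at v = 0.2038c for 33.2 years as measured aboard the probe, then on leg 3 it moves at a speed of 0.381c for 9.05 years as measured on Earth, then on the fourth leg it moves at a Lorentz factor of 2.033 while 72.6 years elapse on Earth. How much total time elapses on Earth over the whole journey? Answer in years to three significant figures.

Leg 1: 26.6 years is already measured on Earth.
Leg 2: γ = 1/√(1 − 0.2038²) = 1/√0.9585 = 1.021; Δt_2 = 1.021 × 33.2 = 33.91 years.
Leg 3: 9.05 years is already measured on Earth.
Leg 4: 72.6 years is already measured on Earth.
Total: 26.60 + 33.91 + 9.050 + 72.60 years.

Δt = 142 years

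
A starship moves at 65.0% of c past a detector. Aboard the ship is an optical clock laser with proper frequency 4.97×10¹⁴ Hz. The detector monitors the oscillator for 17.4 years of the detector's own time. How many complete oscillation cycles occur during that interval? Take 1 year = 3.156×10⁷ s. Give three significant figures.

N = 2.07×10²³

β = 0.650; γ = 1/√(1 − 0.650²) = 1/√0.5775 = 1.316
During 17.4 years of lab time, the oscillator's proper time advances by τ = Δt/γ = 17.4/1.316 = 13.22 years = 4.173×10⁸ s.
N = f × τ = 4.97×10¹⁴ × 4.173×10⁸ = 2.074×10²³.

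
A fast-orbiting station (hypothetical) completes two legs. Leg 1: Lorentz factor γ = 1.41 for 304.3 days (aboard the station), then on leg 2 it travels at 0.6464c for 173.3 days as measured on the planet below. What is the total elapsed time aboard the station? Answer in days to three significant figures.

τ = 437 days

Leg 1: 304.3 days is already measured aboard the station.
Leg 2: γ = 1/√(1 − 0.6464²) = 1/√0.5822 = 1.311; τ_2 = 173.3/1.311 = 132.2 days.
Total: 304.3 + 132.2 days.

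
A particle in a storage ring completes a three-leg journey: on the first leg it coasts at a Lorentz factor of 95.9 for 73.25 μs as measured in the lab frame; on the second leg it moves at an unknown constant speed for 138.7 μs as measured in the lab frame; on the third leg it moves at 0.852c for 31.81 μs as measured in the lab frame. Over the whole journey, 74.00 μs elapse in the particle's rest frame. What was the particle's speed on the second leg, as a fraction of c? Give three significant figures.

β = 0.913

Leg 1: γ = 95.9; τ_1 = 73.25/95.90 = 0.7638 μs.
Leg 2: speed unknown; τ_2 = 138.7/γ_2.
Leg 3: γ = 1/√(1 − 0.852²) = 1/√0.2741 = 1.910; τ_3 = 31.81/1.910 = 16.65 μs.
Total proper time: 0.7638 + τ_2 + 16.65 = 74.00, so τ_2 = 74.00 − 17.42 = 56.58 μs.
γ_2 = 138.7/56.58 = 2.451; β = √(1 − 1/γ²) = √0.8336.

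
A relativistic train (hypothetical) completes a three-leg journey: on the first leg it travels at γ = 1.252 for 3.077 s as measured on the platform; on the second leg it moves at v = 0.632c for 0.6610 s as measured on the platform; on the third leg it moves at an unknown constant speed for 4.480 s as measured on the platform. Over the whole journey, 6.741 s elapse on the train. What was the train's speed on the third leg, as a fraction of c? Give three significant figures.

Leg 1: γ = 1.252; τ_1 = 3.077/1.252 = 2.458 s.
Leg 2: γ = 1/√(1 − 0.632²) = 1/√0.6006 = 1.290; τ_2 = 0.6610/1.290 = 0.5123 s.
Leg 3: speed unknown; τ_3 = 4.480/γ_3.
Total proper time: 2.458 + 0.5123 + τ_3 = 6.741, so τ_3 = 6.741 − 2.970 = 3.771 s.
γ_3 = 4.480/3.771 = 1.188; β = √(1 − 1/γ²) = √0.2914.

β = 0.540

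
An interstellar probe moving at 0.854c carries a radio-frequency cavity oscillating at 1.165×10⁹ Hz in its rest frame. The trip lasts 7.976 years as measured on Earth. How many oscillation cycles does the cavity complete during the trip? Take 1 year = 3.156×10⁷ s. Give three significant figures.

N = 1.53×10¹⁷

γ = 1/√(1 − 0.854²) = 1/√0.2707 = 1.922
The oscillator's own cycle count is N = f × τ where τ is the proper time aboard the probe. τ = Δt/γ = 7.976/1.922 = 4.150 years = 1.310×10⁸ s.
N = 1.165×10⁹ × 1.310×10⁸ = 1.526×10¹⁷.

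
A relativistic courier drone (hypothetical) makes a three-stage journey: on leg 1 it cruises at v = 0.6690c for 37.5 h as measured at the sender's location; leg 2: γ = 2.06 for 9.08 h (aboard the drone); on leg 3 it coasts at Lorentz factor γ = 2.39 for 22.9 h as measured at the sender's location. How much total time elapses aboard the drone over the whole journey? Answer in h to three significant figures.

τ = 46.5 h

Leg 1: γ = 1/√(1 − 0.6690²) = 1/√0.5524 = 1.345; τ_1 = 37.5/1.345 = 27.87 h.
Leg 2: 9.08 h is already measured aboard the drone.
Leg 3: γ = 2.39; τ_3 = 22.9/2.390 = 9.582 h.
Total: 27.87 + 9.080 + 9.582 h.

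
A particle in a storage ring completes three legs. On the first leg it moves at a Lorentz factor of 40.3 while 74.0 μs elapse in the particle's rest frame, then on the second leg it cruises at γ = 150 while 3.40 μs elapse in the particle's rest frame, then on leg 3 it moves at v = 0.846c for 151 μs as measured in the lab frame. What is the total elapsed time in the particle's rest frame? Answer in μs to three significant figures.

Leg 1: 74.0 μs is already measured in the particle's rest frame.
Leg 2: 3.40 μs is already measured in the particle's rest frame.
Leg 3: γ = 1/√(1 − 0.846²) = 1/√0.2843 = 1.876; τ_3 = 151/1.876 = 80.51 μs.
Total: 74.00 + 3.400 + 80.51 μs.

τ = 158 μs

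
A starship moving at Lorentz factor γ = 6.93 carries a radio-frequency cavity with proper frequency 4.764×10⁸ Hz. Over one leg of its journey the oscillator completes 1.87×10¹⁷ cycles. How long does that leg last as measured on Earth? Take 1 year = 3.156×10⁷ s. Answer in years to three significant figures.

Δt = 86.2 years

γ = 6.93
Proper time for N cycles: τ = N/f = 1.87×10¹⁷/(4.764×10⁸) = 3.925×10⁸ s = 12.44 years.
Lab-frame duration Δt = γτ = 6.930 × 12.44 = 86.19 years.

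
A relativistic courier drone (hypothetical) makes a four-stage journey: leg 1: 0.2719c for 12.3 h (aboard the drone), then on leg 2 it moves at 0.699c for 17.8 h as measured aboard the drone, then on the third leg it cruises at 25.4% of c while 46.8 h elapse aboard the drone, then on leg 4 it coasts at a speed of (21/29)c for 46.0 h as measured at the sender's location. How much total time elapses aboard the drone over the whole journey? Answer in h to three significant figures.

Leg 1: 12.3 h is already measured aboard the drone.
Leg 2: 17.8 h is already measured aboard the drone.
Leg 3: 46.8 h is already measured aboard the drone.
Leg 4: γ = 1/√(1 − (21/29)²) = 29/20 = 1.450; τ_4 = 46.0/1.450 = 31.72 h.
Total: 12.30 + 17.80 + 46.80 + 31.72 h.

τ = 109 h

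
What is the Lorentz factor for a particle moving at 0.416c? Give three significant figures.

γ = 1.10

γ = 1/√(1 − 0.416²) = 1/√0.8269 = 1.100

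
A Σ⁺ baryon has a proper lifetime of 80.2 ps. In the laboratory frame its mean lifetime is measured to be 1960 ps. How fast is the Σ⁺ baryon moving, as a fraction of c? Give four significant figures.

γ = Δt/τ₀ = 1960/80.2 = 24.44
β = √(1 − 1/γ²) = √(1 − 0.001674) = √0.9983

v = 0.9992c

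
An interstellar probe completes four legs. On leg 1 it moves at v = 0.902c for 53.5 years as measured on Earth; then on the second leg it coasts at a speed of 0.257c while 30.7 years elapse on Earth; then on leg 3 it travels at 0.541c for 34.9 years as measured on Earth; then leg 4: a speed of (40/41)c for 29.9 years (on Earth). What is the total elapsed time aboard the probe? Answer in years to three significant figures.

τ = 88.7 years

Leg 1: γ = 1/√(1 − 0.902²) = 1/√0.1864 = 2.316; τ_1 = 53.5/2.316 = 23.10 years.
Leg 2: γ = 1/√(1 − 0.257²) = 1/√0.9340 = 1.035; τ_2 = 30.7/1.035 = 29.67 years.
Leg 3: γ = 1/√(1 − 0.541²) = 1/√0.7073 = 1.189; τ_3 = 34.9/1.189 = 29.35 years.
Leg 4: γ = 1/√(1 − (40/41)²) = 41/9 ≈ 4.556; τ_4 = 29.9/4.556 = 6.563 years.
Total: 23.10 + 29.67 + 29.35 + 6.563 years.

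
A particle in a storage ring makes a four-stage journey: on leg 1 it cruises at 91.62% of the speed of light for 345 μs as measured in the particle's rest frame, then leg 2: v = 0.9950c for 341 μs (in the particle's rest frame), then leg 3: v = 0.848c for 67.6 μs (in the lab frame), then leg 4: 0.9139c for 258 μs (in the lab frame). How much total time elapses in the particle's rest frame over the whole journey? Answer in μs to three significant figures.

Leg 1: 345 μs is already measured in the particle's rest frame.
Leg 2: 341 μs is already measured in the particle's rest frame.
Leg 3: γ = 1/√(1 − 0.848²) = 1/√0.2809 = 1.887; τ_3 = 67.6/1.887 = 35.83 μs.
Leg 4: γ = 1/√(1 − 0.9139²) = 1/√0.1648 = 2.463; τ_4 = 258/2.463 = 104.7 μs.
Total: 345.0 + 341.0 + 35.83 + 104.7 μs.

τ = 827 μs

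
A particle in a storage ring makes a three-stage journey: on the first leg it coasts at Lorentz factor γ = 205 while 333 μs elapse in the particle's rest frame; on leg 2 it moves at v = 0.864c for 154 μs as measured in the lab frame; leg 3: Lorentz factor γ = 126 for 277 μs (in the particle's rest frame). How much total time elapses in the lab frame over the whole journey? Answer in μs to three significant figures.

Δt = 1.03×10⁵ μs

Leg 1: γ = 205; Δt_1 = 205.0 × 333 = 6.826×10⁴ μs.
Leg 2: 154 μs is already measured in the lab frame.
Leg 3: γ = 126; Δt_3 = 126.0 × 277 = 3.490×10⁴ μs.
Total: 6.826×10⁴ + 154.0 + 3.490×10⁴ μs.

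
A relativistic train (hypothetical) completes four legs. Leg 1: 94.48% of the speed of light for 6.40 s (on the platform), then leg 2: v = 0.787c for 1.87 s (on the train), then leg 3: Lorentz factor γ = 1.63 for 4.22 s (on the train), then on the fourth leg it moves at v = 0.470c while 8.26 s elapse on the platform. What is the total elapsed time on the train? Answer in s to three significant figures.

τ = 15.5 s

Leg 1: β = 0.9448; γ = 1/√(1 − 0.9448²) = 1/√0.1074 = 3.052; τ_1 = 6.40/3.052 = 2.097 s.
Leg 2: 1.87 s is already measured on the train.
Leg 3: 4.22 s is already measured on the train.
Leg 4: γ = 1/√(1 − 0.470²) = 1/√0.7791 = 1.133; τ_4 = 8.26/1.133 = 7.291 s.
Total: 2.097 + 1.870 + 4.220 + 7.291 s.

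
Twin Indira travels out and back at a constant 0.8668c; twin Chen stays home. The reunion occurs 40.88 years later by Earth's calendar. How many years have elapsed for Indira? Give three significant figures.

γ = 1/√(1 − 0.8668²) = 1/√0.2487 = 2.005
Indira's clock measures proper time along the trip: τ = Δt/γ = 40.88/2.005 years.

τ = 20.4 years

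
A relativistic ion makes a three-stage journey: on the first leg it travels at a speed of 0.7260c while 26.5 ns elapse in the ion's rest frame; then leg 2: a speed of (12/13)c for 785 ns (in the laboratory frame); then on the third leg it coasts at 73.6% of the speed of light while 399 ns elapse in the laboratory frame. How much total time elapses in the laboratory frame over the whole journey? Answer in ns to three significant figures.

Δt = 1220 ns

Leg 1: γ = 1/√(1 − 0.7260²) = 1/√0.4729 = 1.454; Δt_1 = 1.454 × 26.5 = 38.53 ns.
Leg 2: 785 ns is already measured in the laboratory frame.
Leg 3: 399 ns is already measured in the laboratory frame.
Total: 38.53 + 785.0 + 399.0 ns.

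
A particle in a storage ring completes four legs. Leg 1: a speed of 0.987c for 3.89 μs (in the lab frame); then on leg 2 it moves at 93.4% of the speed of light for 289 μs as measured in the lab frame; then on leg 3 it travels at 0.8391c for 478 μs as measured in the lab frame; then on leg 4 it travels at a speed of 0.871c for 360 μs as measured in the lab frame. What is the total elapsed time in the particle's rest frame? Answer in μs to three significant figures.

Leg 1: γ = 1/√(1 − 0.987²) = 1/√0.02583 = 6.222; τ_1 = 3.89/6.222 = 0.6252 μs.
Leg 2: β = 0.934; γ = 1/√(1 − 0.934²) = 1/√0.1276 = 2.799; τ_2 = 289/2.799 = 103.3 μs.
Leg 3: γ = 1/√(1 − 0.8391²) = 1/√0.2959 = 1.838; τ_3 = 478/1.838 = 260.0 μs.
Leg 4: γ = 1/√(1 − 0.871²) = 1/√0.2414 = 2.035; τ_4 = 360/2.035 = 176.9 μs.
Total: 0.6252 + 103.3 + 260.0 + 176.9 μs.

τ = 541 μs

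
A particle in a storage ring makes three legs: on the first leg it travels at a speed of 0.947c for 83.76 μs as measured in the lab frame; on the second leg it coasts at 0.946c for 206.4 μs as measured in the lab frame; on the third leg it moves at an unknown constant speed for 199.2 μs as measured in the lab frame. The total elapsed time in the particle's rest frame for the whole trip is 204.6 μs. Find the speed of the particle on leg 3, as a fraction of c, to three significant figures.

Leg 1: γ = 1/√(1 − 0.947²) = 1/√0.1032 = 3.113; τ_1 = 83.76/3.113 = 26.91 μs.
Leg 2: γ = 1/√(1 − 0.946²) = 1/√0.1051 = 3.085; τ_2 = 206.4/3.085 = 66.91 μs.
Leg 3: speed unknown; τ_3 = 199.2/γ_3.
Total proper time: 26.91 + 66.91 + τ_3 = 204.6, so τ_3 = 204.6 − 93.81 = 110.8 μs.
γ_3 = 199.2/110.8 = 1.798; β = √(1 − 1/γ²) = √0.6907.

β = 0.831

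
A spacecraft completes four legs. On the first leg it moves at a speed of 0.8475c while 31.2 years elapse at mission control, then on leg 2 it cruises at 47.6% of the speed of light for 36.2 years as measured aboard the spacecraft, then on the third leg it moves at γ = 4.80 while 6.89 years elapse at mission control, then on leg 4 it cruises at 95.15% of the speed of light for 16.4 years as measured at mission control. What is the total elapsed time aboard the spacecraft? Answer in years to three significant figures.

τ = 59.2 years

Leg 1: γ = 1/√(1 − 0.8475²) = 1/√0.2817 = 1.884; τ_1 = 31.2/1.884 = 16.56 years.
Leg 2: 36.2 years is already measured aboard the spacecraft.
Leg 3: γ = 4.80; τ_3 = 6.89/4.800 = 1.435 years.
Leg 4: β = 0.9515; γ = 1/√(1 − 0.9515²) = 1/√0.09465 = 3.250; τ_4 = 16.4/3.250 = 5.045 years.
Total: 16.56 + 36.20 + 1.435 + 5.045 years.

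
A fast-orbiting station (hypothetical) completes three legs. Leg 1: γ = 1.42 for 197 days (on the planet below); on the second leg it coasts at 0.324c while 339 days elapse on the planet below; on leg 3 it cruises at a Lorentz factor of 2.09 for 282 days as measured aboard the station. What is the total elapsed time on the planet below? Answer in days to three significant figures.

Leg 1: 197 days is already measured on the planet below.
Leg 2: 339 days is already measured on the planet below.
Leg 3: γ = 2.09; Δt_3 = 2.090 × 282 = 589.4 days.
Total: 197.0 + 339.0 + 589.4 days.

Δt = 1130 days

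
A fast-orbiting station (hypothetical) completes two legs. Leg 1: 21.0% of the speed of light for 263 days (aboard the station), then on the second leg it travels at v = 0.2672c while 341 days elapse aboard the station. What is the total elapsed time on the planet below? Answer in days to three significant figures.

Δt = 623 days

Leg 1: β = 0.210; γ = 1/√(1 − 0.210²) = 1/√0.9559 = 1.023; Δt_1 = 1.023 × 263 = 269.0 days.
Leg 2: γ = 1/√(1 − 0.2672²) = 1/√0.9286 = 1.038; Δt_2 = 1.038 × 341 = 353.9 days.
Total: 269.0 + 353.9 days.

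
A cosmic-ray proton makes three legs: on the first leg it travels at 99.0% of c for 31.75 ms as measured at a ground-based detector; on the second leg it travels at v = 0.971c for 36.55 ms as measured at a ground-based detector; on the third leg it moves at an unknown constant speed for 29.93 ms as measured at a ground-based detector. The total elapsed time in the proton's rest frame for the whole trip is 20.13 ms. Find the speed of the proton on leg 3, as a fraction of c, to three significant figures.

β = 0.973

Leg 1: β = 0.990; γ = 1/√(1 − 0.990²) = 1/√0.01990 = 7.089; τ_1 = 31.75/7.089 = 4.479 ms.
Leg 2: γ = 1/√(1 − 0.971²) = 1/√0.05716 = 4.183; τ_2 = 36.55/4.183 = 8.738 ms.
Leg 3: speed unknown; τ_3 = 29.93/γ_3.
Total proper time: 4.479 + 8.738 + τ_3 = 20.13, so τ_3 = 20.13 − 13.22 = 6.913 ms.
γ_3 = 29.93/6.913 = 4.330; β = √(1 − 1/γ²) = √0.9467.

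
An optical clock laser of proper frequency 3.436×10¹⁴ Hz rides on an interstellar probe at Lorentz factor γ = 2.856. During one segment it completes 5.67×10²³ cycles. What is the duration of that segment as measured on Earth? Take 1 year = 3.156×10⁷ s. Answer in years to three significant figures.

Δt = 149 years

γ = 2.856
Proper time for N cycles: τ = N/f = 5.67×10²³/(3.436×10¹⁴) = 1.650×10⁹ s = 52.29 years.
Lab-frame duration Δt = γτ = 2.856 × 52.29 = 149.3 years.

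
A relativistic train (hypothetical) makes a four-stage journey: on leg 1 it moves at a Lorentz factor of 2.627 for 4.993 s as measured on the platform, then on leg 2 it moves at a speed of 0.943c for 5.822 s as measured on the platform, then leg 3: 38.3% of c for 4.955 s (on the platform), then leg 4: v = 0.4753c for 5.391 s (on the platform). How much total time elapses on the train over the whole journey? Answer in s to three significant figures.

Leg 1: γ = 2.627; τ_1 = 4.993/2.627 = 1.901 s.
Leg 2: γ = 1/√(1 − 0.943²) = 1/√0.1108 = 3.005; τ_2 = 5.822/3.005 = 1.938 s.
Leg 3: β = 0.383; γ = 1/√(1 − 0.383²) = 1/√0.8533 = 1.083; τ_3 = 4.955/1.083 = 4.577 s.
Leg 4: γ = 1/√(1 − 0.4753²) = 1/√0.7741 = 1.137; τ_4 = 5.391/1.137 = 4.743 s.
Total: 1.901 + 1.938 + 4.577 + 4.743 s.

τ = 13.2 s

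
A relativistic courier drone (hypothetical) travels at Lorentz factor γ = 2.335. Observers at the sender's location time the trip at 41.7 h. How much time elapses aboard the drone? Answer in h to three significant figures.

γ = 2.335
The interval measured at the sender's location is the dilated one; the clock aboard the drone measures the proper time τ = Δt/γ = 41.7/2.335 h.

τ = 17.9 h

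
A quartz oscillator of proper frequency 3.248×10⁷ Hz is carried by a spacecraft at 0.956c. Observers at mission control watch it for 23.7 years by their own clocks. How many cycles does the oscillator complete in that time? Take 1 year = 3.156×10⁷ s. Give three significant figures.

N = 7.13×10¹⁵

γ = 1/√(1 − 0.956²) = 1/√0.08606 = 3.409
During 23.7 years of lab time, the oscillator's proper time advances by τ = Δt/γ = 23.7/3.409 = 6.953 years = 2.194×10⁸ s.
N = f × τ = 3.248×10⁷ × 2.194×10⁸ = 7.127×10¹⁵.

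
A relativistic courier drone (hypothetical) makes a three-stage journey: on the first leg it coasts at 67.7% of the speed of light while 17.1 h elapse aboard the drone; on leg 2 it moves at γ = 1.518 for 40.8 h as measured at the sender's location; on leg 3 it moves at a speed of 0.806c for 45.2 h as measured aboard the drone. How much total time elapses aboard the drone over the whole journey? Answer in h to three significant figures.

τ = 89.2 h

Leg 1: 17.1 h is already measured aboard the drone.
Leg 2: γ = 1.518; τ_2 = 40.8/1.518 = 26.88 h.
Leg 3: 45.2 h is already measured aboard the drone.
Total: 17.10 + 26.88 + 45.20 h.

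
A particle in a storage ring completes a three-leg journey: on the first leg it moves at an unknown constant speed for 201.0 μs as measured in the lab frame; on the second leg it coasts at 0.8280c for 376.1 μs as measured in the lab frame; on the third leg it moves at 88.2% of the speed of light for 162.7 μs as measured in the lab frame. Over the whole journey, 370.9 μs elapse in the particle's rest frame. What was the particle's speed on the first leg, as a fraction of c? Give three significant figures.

Leg 1: speed unknown; τ_1 = 201.0/γ_1.
Leg 2: γ = 1/√(1 − 0.8280²) = 1/√0.3144 = 1.783; τ_2 = 376.1/1.783 = 210.9 μs.
Leg 3: β = 0.882; γ = 1/√(1 − 0.882²) = 1/√0.2221 = 2.122; τ_3 = 162.7/2.122 = 76.67 μs.
Total proper time: τ_1 + 210.9 + 76.67 = 370.9, so τ_1 = 370.9 − 287.6 = 83.34 μs.
γ_1 = 201.0/83.34 = 2.412; β = √(1 − 1/γ²) = √0.8281.

β = 0.910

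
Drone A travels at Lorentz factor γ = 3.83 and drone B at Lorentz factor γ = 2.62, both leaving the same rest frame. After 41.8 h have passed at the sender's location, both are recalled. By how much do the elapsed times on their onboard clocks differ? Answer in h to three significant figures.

|τ_A − τ_B| = 5.04 h

A: γ = 3.83; τ_A = 41.8/3.830 = 10.91 h.
B: γ = 2.62; τ_B = 41.8/2.620 = 15.95 h.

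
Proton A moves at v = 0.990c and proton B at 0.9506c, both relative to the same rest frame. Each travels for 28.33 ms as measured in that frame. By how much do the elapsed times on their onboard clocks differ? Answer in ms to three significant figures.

|τ_A − τ_B| = 4.80 ms

A: γ = 1/√(1 − 0.990²) = 1/√0.01990 = 7.089; τ_A = 28.33/7.089 = 3.996 ms.
B: γ = 1/√(1 − 0.9506²) = 1/√0.09636 = 3.221; τ_B = 28.33/3.221 = 8.794 ms.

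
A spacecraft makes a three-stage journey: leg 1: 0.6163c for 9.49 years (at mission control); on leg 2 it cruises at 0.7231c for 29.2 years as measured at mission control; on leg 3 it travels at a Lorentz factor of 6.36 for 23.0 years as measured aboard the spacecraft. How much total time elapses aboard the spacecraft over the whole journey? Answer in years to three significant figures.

Leg 1: γ = 1/√(1 − 0.6163²) = 1/√0.6202 = 1.270; τ_1 = 9.49/1.270 = 7.473 years.
Leg 2: γ = 1/√(1 − 0.7231²) = 1/√0.4771 = 1.448; τ_2 = 29.2/1.448 = 20.17 years.
Leg 3: 23.0 years is already measured aboard the spacecraft.
Total: 7.473 + 20.17 + 23.00 years.

τ = 50.6 years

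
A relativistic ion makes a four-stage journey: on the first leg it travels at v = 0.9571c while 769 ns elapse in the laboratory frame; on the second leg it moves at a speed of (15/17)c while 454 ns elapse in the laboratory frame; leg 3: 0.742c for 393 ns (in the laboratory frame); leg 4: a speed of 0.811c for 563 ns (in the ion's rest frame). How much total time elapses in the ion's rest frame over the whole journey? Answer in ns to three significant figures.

τ = 1260 ns

Leg 1: γ = 1/√(1 − 0.9571²) = 1/√0.08396 = 3.451; τ_1 = 769/3.451 = 222.8 ns.
Leg 2: γ = 1/√(1 − (15/17)²) = 17/8 = 2.125; τ_2 = 454/2.125 = 213.6 ns.
Leg 3: γ = 1/√(1 − 0.742²) = 1/√0.4494 = 1.492; τ_3 = 393/1.492 = 263.5 ns.
Leg 4: 563 ns is already measured in the ion's rest frame.
Total: 222.8 + 213.6 + 263.5 + 563.0 ns.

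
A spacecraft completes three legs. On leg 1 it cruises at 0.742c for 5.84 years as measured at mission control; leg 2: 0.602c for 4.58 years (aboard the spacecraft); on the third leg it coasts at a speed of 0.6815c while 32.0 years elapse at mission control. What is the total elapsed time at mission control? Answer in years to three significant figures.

Leg 1: 5.84 years is already measured at mission control.
Leg 2: γ = 1/√(1 − 0.602²) = 1/√0.6376 = 1.252; Δt_2 = 1.252 × 4.58 = 5.736 years.
Leg 3: 32.0 years is already measured at mission control.
Total: 5.840 + 5.736 + 32.00 years.

Δt = 43.6 years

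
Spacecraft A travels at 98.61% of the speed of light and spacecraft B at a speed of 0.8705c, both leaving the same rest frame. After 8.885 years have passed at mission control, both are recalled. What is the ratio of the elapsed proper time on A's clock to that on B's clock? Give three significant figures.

τ_A/τ_B = 0.338

A: β = 0.9861; γ = 1/√(1 − 0.9861²) = 1/√0.02761 = 6.019. B: γ = 1/√(1 − 0.8705²) = 1/√0.2422 = 2.032.
τ_A/τ_B = γ_B/γ_A = 2.032/6.019 = 0.3376, so τ_A/τ_B = 0.3376.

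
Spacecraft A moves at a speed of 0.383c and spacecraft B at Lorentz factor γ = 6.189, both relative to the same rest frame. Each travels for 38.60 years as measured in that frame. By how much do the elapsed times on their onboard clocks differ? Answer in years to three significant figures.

|τ_A − τ_B| = 29.4 years

A: γ = 1/√(1 − 0.383²) = 1/√0.8533 = 1.083; τ_A = 38.60/1.083 = 35.66 years.
B: γ = 6.189; τ_B = 38.60/6.189 = 6.237 years.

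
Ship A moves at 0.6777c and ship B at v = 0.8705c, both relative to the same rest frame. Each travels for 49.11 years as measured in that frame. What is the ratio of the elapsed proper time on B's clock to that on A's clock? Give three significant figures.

A: γ = 1/√(1 − 0.6777²) = 1/√0.5407 = 1.360. B: γ = 1/√(1 − 0.8705²) = 1/√0.2422 = 2.032.
τ_A/τ_B = γ_B/γ_A = 2.032/1.360 = 1.494, so τ_B/τ_A = 0.6693.

τ_B/τ_A = 0.669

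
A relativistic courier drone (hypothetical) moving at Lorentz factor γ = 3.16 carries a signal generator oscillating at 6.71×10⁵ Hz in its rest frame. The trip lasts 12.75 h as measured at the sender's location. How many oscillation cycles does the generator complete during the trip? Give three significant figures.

γ = 3.16
The oscillator's own cycle count is N = f × τ where τ is the proper time aboard the drone. τ = Δt/γ = 12.75/3.160 = 4.035 h = 1.453×10⁴ s.
N = 6.71×10⁵ × 1.453×10⁴ = 9.746×10⁹.

N = 9.75×10⁹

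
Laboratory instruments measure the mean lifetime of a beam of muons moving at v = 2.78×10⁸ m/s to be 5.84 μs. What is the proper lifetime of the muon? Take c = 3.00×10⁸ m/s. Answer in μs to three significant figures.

τ₀ = 2.20 μs

β = 2.78×10⁸/3.00×10⁸ = 0.9267; γ = 1/√(1 − 0.9267²) = 2.660
The lab-frame lifetime is the dilated interval; the proper lifetime is τ₀ = Δt/γ = 5.84/2.660 μs.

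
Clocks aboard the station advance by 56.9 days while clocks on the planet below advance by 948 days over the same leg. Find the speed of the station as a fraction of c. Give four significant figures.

The proper time is measured aboard the station (both events occur at the station's location); Δt is measured on the planet below. γ = Δt/τ = 948/56.9 = 16.66.
β = √(1 − 1/γ²) = √(1 − 0.003603) = √0.9964

v = 0.9982c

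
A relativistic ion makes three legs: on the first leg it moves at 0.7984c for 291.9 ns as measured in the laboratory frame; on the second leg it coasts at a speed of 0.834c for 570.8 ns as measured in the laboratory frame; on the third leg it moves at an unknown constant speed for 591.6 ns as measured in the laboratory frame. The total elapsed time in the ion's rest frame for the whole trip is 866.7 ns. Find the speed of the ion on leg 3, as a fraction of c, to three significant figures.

Leg 1: γ = 1/√(1 − 0.7984²) = 1/√0.3626 = 1.661; τ_1 = 291.9/1.661 = 175.8 ns.
Leg 2: γ = 1/√(1 − 0.834²) = 1/√0.3044 = 1.812; τ_2 = 570.8/1.812 = 314.9 ns.
Leg 3: speed unknown; τ_3 = 591.6/γ_3.
Total proper time: 175.8 + 314.9 + τ_3 = 866.7, so τ_3 = 866.7 − 490.7 = 376.0 ns.
γ_3 = 591.6/376.0 = 1.573; β = √(1 − 1/γ²) = √0.5961.

β = 0.772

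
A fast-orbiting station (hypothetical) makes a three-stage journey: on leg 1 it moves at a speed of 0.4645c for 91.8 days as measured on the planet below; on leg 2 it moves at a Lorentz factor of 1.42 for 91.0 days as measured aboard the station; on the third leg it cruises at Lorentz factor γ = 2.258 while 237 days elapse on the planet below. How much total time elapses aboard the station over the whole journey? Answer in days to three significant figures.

Leg 1: γ = 1/√(1 − 0.4645²) = 1/√0.7842 = 1.129; τ_1 = 91.8/1.129 = 81.30 days.
Leg 2: 91.0 days is already measured aboard the station.
Leg 3: γ = 2.258; τ_3 = 237/2.258 = 105.0 days.
Total: 81.30 + 91.00 + 105.0 days.

τ = 277 days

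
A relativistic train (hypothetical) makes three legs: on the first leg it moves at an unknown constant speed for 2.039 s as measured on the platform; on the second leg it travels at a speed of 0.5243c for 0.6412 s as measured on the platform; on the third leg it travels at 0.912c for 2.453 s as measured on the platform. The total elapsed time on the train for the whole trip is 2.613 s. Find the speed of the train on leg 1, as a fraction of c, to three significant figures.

Leg 1: speed unknown; τ_1 = 2.039/γ_1.
Leg 2: γ = 1/√(1 − 0.5243²) = 1/√0.7251 = 1.174; τ_2 = 0.6412/1.174 = 0.5460 s.
Leg 3: γ = 1/√(1 − 0.912²) = 1/√0.1683 = 2.438; τ_3 = 2.453/2.438 = 1.006 s.
Total proper time: τ_1 + 0.5460 + 1.006 = 2.613, so τ_1 = 2.613 − 1.552 = 1.061 s.
γ_1 = 2.039/1.061 = 1.922; β = √(1 − 1/γ²) = √0.7293.

β = 0.854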